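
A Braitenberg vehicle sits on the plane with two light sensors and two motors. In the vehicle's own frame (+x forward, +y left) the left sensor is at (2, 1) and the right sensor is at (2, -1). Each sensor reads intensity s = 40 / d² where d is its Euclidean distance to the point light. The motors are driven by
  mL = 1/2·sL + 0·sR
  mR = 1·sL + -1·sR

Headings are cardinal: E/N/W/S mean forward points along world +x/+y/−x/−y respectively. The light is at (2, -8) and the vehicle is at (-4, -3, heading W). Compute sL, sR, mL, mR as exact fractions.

left sensor world pos  = (-6, -4); dL² = 80
right sensor world pos = (-6, -2); dR² = 100
sL = 40/80 = 1/2
sR = 40/100 = 2/5
mL = 1/2·sL + 0·sR = 1/4
mR = 1·sL + -1·sR = 1/10

1/2 2/5 1/4 1/10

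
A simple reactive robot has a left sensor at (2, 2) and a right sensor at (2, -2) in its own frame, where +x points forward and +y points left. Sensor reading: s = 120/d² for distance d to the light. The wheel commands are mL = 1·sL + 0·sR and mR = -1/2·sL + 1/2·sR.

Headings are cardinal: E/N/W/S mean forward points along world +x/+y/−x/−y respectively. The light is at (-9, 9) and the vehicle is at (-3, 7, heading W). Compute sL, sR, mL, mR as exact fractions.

left sensor world pos  = (-5, 5); dL² = 32
right sensor world pos = (-5, 9); dR² = 16
sL = 120/32 = 15/4
sR = 120/16 = 15/2
mL = 1·sL + 0·sR = 15/4
mR = -1/2·sL + 1/2·sR = 15/8

15/4 15/2 15/4 15/8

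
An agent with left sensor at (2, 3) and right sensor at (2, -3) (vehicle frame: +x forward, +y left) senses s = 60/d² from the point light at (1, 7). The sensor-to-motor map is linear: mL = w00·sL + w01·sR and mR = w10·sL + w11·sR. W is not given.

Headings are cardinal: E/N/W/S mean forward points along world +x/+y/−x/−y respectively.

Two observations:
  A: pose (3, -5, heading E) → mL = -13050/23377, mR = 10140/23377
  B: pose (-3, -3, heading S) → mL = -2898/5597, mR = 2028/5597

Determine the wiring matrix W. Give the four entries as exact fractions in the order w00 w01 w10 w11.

obs A: pose=(3,-5,E) → sL=60/97, sR=60/241, mL=-13050/23377, mR=10140/23377
obs B: pose=(-3,-3,S) → sL=12/29, sR=60/193, mL=-2898/5597, mR=2028/5597
sensor matrix S = [[60/97, 60/241], [12/29, 60/193]]; det S = 11681280/130841069
solve [mL_A; mL_B] = S·[w00; w01] and [mR_A; mR_B] = S·[w10; w11]:
  w00 = -1/2, w01 = -1, w10 = 1/2, w11 = 1/2

-1/2 -1 1/2 1/2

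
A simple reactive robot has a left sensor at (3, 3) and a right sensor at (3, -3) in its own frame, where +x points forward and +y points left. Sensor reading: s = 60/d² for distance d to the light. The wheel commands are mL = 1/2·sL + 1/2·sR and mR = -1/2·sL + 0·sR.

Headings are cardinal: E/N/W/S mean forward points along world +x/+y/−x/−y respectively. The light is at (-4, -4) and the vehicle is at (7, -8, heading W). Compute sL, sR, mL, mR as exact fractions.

left sensor world pos  = (4, -11); dL² = 113
right sensor world pos = (4, -5); dR² = 65
sL = 60/113 = 60/113
sR = 60/65 = 12/13
mL = 1/2·sL + 1/2·sR = 1068/1469
mR = -1/2·sL + 0·sR = -30/113

60/113 12/13 1068/1469 -30/113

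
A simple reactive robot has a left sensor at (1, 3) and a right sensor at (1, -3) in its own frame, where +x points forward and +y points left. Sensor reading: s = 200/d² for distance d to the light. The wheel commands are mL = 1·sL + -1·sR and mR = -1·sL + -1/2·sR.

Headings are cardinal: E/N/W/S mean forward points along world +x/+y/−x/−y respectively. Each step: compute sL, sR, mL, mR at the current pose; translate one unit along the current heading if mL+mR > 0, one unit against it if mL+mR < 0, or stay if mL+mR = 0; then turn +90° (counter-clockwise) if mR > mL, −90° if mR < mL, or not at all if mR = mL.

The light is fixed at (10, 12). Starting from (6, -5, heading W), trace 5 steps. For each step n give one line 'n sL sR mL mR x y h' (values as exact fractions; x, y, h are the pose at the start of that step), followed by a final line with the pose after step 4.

n=0: pose=(6,-5,W); sL=8/17, sR=200/221; mL=-96/221, mR=-12/13; mL+mR=-300/221 → advance -1; mR−mL=-108/221 → turn -1·90°
n=1: pose=(7,-5,N); sL=50/73, sR=25/32; mL=-225/2336, mR=-5025/4672; mL+mR=-75/64 → advance -1; mR−mL=-4575/4672 → turn -1·90°
n=2: pose=(7,-6,E); sL=200/229, sR=40/89; mL=8640/20381, mR=-22380/20381; mL+mR=-60/89 → advance -1; mR−mL=-31020/20381 → turn -1·90°
n=3: pose=(6,-6,S); sL=100/181, sR=20/41; mL=480/7421, mR=-5910/7421; mL+mR=-30/41 → advance -1; mR−mL=-6390/7421 → turn -1·90°
n=4: pose=(6,-5,W); sL=8/17, sR=200/221; mL=-96/221, mR=-12/13; mL+mR=-300/221 → advance -1; mR−mL=-108/221 → turn -1·90°

0 8/17 200/221 -96/221 -12/13 6 -5 W
1 50/73 25/32 -225/2336 -5025/4672 7 -5 N
2 200/229 40/89 8640/20381 -22380/20381 7 -6 E
3 100/181 20/41 480/7421 -5910/7421 6 -6 S
4 8/17 200/221 -96/221 -12/13 6 -5 W
final 7 -5 N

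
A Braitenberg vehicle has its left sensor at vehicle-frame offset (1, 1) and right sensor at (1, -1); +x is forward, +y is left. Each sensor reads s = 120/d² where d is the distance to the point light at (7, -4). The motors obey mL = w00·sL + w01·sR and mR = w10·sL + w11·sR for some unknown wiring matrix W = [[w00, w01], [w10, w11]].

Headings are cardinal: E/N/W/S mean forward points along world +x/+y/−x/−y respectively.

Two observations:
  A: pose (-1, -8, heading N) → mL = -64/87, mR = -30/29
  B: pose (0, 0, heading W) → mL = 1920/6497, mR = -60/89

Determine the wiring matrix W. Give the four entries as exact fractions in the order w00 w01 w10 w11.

obs A: pose=(-1,-8,N) → sL=4/3, sR=60/29, mL=-64/87, mR=-30/29
obs B: pose=(0,0,W) → sL=120/73, sR=120/89, mL=1920/6497, mR=-60/89
sensor matrix S = [[4/3, 60/29], [120/73, 120/89]]; det S = -302080/188413
solve [mL_A; mL_B] = S·[w00; w01] and [mR_A; mR_B] = S·[w10; w11]:
  w00 = 1, w01 = -1, w10 = 0, w11 = -1/2

1 -1 0 -1/2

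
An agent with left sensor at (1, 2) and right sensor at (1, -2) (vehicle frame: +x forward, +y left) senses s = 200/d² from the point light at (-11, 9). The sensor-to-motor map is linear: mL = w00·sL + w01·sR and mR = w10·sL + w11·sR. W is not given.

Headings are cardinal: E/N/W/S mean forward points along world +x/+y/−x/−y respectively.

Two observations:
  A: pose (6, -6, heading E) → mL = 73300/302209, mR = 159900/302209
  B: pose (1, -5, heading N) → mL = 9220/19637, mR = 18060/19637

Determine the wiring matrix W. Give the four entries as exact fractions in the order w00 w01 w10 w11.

obs A: pose=(6,-6,E) → sL=200/493, sR=200/613, mL=73300/302209, mR=159900/302209
obs B: pose=(1,-5,N) → sL=200/269, sR=40/73, mL=9220/19637, mR=18060/19637
sensor matrix S = [[200/493, 200/613], [200/269, 40/73]]; det S = -120384000/5934478133
solve [mL_A; mL_B] = S·[w00; w01] and [mR_A; mR_B] = S·[w10; w11]:
  w00 = 1, w01 = -1/2, w10 = 1/2, w11 = 1

1 -1/2 1/2 1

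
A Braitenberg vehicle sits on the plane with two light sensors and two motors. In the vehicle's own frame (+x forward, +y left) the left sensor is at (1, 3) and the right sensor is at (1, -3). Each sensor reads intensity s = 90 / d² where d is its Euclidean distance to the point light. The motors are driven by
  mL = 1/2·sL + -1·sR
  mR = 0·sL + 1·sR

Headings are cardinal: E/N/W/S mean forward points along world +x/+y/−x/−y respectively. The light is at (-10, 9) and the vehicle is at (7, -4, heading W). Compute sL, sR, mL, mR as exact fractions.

45/256 45/178 -7515/45568 45/178

left sensor world pos  = (6, -7); dL² = 512
right sensor world pos = (6, -1); dR² = 356
sL = 90/512 = 45/256
sR = 90/356 = 45/178
mL = 1/2·sL + -1·sR = -7515/45568
mR = 0·sL + 1·sR = 45/178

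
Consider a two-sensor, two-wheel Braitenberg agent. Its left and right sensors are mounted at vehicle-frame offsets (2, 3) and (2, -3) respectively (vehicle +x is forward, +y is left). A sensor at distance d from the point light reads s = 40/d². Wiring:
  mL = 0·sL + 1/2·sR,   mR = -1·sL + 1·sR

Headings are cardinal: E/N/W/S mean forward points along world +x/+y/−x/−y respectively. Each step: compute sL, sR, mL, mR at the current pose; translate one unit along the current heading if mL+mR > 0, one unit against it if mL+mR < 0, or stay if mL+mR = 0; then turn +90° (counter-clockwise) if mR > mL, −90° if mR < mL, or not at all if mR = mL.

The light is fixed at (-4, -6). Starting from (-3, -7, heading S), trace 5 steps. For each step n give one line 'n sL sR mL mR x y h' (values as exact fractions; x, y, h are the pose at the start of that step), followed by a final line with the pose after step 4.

n=0: pose=(-3,-7,S); sL=8/5, sR=40/13; mL=20/13, mR=96/65; mL+mR=196/65 → advance +1; mR−mL=-4/65 → turn -1·90°
n=1: pose=(-3,-8,W); sL=20/13, sR=20; mL=10, mR=240/13; mL+mR=370/13 → advance +1; mR−mL=110/13 → turn +1·90°
n=2: pose=(-4,-8,S); sL=8/5, sR=8/5; mL=4/5, mR=0; mL+mR=4/5 → advance +1; mR−mL=-4/5 → turn -1·90°
n=3: pose=(-4,-9,W); sL=1, sR=10; mL=5, mR=9; mL+mR=14 → advance +1; mR−mL=4 → turn +1·90°
n=4: pose=(-5,-9,S); sL=40/29, sR=40/41; mL=20/41, mR=-480/1189; mL+mR=100/1189 → advance +1; mR−mL=-1060/1189 → turn -1·90°

0 8/5 40/13 20/13 96/65 -3 -7 S
1 20/13 20 10 240/13 -3 -8 W
2 8/5 8/5 4/5 0 -4 -8 S
3 1 10 5 9 -4 -9 W
4 40/29 40/41 20/41 -480/1189 -5 -9 S
final -5 -10 W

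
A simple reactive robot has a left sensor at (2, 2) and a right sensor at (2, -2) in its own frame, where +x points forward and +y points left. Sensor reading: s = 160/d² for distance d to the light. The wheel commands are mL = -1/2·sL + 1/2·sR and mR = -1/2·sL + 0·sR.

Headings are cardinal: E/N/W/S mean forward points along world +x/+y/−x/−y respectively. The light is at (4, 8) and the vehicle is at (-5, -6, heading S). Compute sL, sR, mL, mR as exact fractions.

left sensor world pos  = (-3, -8); dL² = 305
right sensor world pos = (-7, -8); dR² = 377
sL = 160/305 = 32/61
sR = 160/377 = 160/377
mL = -1/2·sL + 1/2·sR = -1152/22997
mR = -1/2·sL + 0·sR = -16/61

32/61 160/377 -1152/22997 -16/61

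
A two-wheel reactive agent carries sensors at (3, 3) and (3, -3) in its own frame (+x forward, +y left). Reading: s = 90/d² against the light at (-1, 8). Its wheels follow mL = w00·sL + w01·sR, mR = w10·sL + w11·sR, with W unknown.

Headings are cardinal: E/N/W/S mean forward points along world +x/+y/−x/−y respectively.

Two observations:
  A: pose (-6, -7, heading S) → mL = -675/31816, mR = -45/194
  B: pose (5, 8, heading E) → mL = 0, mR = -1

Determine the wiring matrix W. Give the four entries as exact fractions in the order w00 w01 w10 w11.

-1/2 1/2 0 -1

obs A: pose=(-6,-7,S) → sL=45/164, sR=45/194, mL=-675/31816, mR=-45/194
obs B: pose=(5,8,E) → sL=1, sR=1, mL=0, mR=-1
sensor matrix S = [[45/164, 45/194], [1, 1]]; det S = 675/15908
solve [mL_A; mL_B] = S·[w00; w01] and [mR_A; mR_B] = S·[w10; w11]:
  w00 = -1/2, w01 = 1/2, w10 = 0, w11 = -1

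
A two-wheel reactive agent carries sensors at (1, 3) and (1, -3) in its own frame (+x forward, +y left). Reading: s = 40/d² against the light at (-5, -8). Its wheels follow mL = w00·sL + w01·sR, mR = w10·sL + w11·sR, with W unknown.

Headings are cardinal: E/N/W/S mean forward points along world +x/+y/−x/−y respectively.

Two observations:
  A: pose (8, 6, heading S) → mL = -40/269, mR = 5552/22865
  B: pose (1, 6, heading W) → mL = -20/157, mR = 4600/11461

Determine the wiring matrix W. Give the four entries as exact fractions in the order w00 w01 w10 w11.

obs A: pose=(8,6,S) → sL=8/85, sR=40/269, mL=-40/269, mR=5552/22865
obs B: pose=(1,6,W) → sL=20/73, sR=20/157, mL=-20/157, mR=4600/11461
sensor matrix S = [[8/85, 40/269], [20/73, 20/157]]; det S = -1506816/52411153
solve [mL_A; mL_B] = S·[w00; w01] and [mR_A; mR_B] = S·[w10; w11]:
  w00 = 0, w01 = -1, w10 = 1, w11 = 1

0 -1 1 1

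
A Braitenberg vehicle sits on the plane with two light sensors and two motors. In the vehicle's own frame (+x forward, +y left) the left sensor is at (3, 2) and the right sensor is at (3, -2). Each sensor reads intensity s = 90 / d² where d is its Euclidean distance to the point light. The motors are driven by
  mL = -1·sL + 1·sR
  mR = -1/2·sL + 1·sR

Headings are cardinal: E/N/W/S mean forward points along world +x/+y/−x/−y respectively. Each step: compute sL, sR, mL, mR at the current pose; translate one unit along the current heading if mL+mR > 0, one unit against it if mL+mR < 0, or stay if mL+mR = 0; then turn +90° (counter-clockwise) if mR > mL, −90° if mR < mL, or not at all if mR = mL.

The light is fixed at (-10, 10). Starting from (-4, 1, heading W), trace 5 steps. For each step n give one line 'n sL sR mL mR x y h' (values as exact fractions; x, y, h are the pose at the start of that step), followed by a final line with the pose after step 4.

0 9/13 45/29 324/377 909/754 -4 1 W
1 90/193 10/17 400/3281 1165/3281 -5 1 S
2 45/64 45/104 -225/832 135/1664 -5 0 E
3 90/53 18/17 -576/901 189/901 -6 0 N
4 9/17 45/41 396/697 1161/1394 -6 -1 W
final -7 -1 S

n=0: pose=(-4,1,W); sL=9/13, sR=45/29; mL=324/377, mR=909/754; mL+mR=1557/754 → advance +1; mR−mL=9/26 → turn +1·90°
n=1: pose=(-5,1,S); sL=90/193, sR=10/17; mL=400/3281, mR=1165/3281; mL+mR=1565/3281 → advance +1; mR−mL=45/193 → turn +1·90°
n=2: pose=(-5,0,E); sL=45/64, sR=45/104; mL=-225/832, mR=135/1664; mL+mR=-315/1664 → advance -1; mR−mL=45/128 → turn +1·90°
n=3: pose=(-6,0,N); sL=90/53, sR=18/17; mL=-576/901, mR=189/901; mL+mR=-387/901 → advance -1; mR−mL=45/53 → turn +1·90°
n=4: pose=(-6,-1,W); sL=9/17, sR=45/41; mL=396/697, mR=1161/1394; mL+mR=1953/1394 → advance +1; mR−mL=9/34 → turn +1·90°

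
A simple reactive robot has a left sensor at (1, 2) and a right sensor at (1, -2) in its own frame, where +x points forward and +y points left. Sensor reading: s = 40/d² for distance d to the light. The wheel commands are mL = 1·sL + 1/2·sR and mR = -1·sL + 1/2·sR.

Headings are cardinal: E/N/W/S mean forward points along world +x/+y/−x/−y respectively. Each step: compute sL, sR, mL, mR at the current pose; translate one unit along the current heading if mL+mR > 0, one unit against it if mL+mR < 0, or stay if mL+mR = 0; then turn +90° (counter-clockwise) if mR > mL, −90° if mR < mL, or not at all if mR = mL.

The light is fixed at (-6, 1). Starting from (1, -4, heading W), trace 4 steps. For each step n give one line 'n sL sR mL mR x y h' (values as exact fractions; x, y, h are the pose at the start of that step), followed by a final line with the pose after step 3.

n=0: pose=(1,-4,W); sL=8/17, sR=8/9; mL=140/153, mR=-4/153; mL+mR=8/9 → advance +1; mR−mL=-16/17 → turn -1·90°
n=1: pose=(0,-4,N); sL=5/4, sR=1/2; mL=3/2, mR=-1; mL+mR=1/2 → advance +1; mR−mL=-5/2 → turn -1·90°
n=2: pose=(0,-3,E); sL=40/53, sR=8/17; mL=892/901, mR=-468/901; mL+mR=8/17 → advance +1; mR−mL=-80/53 → turn -1·90°
n=3: pose=(1,-3,S); sL=20/53, sR=4/5; mL=206/265, mR=6/265; mL+mR=4/5 → advance +1; mR−mL=-40/53 → turn -1·90°

0 8/17 8/9 140/153 -4/153 1 -4 W
1 5/4 1/2 3/2 -1 0 -4 N
2 40/53 8/17 892/901 -468/901 0 -3 E
3 20/53 4/5 206/265 6/265 1 -3 S
final 1 -4 W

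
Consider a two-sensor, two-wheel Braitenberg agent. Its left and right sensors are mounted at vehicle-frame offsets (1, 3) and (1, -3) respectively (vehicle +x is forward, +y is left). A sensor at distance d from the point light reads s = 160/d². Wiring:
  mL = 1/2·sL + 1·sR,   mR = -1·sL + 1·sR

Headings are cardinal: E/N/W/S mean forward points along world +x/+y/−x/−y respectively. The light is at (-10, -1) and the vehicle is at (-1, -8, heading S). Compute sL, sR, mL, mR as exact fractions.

left sensor world pos  = (2, -9); dL² = 208
right sensor world pos = (-4, -9); dR² = 100
sL = 160/208 = 10/13
sR = 160/100 = 8/5
mL = 1/2·sL + 1·sR = 129/65
mR = -1·sL + 1·sR = 54/65

10/13 8/5 129/65 54/65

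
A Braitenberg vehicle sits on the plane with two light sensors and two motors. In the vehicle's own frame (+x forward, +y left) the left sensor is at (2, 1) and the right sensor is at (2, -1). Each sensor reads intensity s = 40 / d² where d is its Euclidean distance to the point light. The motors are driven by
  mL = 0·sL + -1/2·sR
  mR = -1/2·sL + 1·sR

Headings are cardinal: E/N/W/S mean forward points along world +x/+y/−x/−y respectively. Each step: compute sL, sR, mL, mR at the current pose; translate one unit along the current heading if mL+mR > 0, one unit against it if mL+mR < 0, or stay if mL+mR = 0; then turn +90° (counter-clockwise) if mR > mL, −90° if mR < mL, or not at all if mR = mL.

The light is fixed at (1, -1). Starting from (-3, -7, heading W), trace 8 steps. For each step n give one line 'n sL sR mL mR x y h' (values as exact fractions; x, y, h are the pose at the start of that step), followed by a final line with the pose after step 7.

0 8/17 40/61 -20/61 436/1037 -3 -7 W
1 1/2 2/5 -1/5 3/20 -4 -7 S
2 8/5 8/9 -4/9 4/45 -4 -6 E
3 20/29 20/17 -10/17 410/493 -5 -6 N
4 40/89 40/73 -20/73 2100/6497 -5 -5 W
5 5/9 2/5 -1/5 11/90 -6 -5 S
6 40/29 40/41 -20/41 340/1189 -6 -4 E
7 20/41 4/5 -2/5 114/205 -7 -4 N
final -7 -3 W

n=0: pose=(-3,-7,W); sL=8/17, sR=40/61; mL=-20/61, mR=436/1037; mL+mR=96/1037 → advance +1; mR−mL=776/1037 → turn +1·90°
n=1: pose=(-4,-7,S); sL=1/2, sR=2/5; mL=-1/5, mR=3/20; mL+mR=-1/20 → advance -1; mR−mL=7/20 → turn +1·90°
n=2: pose=(-4,-6,E); sL=8/5, sR=8/9; mL=-4/9, mR=4/45; mL+mR=-16/45 → advance -1; mR−mL=8/15 → turn +1·90°
n=3: pose=(-5,-6,N); sL=20/29, sR=20/17; mL=-10/17, mR=410/493; mL+mR=120/493 → advance +1; mR−mL=700/493 → turn +1·90°
n=4: pose=(-5,-5,W); sL=40/89, sR=40/73; mL=-20/73, mR=2100/6497; mL+mR=320/6497 → advance +1; mR−mL=3880/6497 → turn +1·90°
n=5: pose=(-6,-5,S); sL=5/9, sR=2/5; mL=-1/5, mR=11/90; mL+mR=-7/90 → advance -1; mR−mL=29/90 → turn +1·90°
n=6: pose=(-6,-4,E); sL=40/29, sR=40/41; mL=-20/41, mR=340/1189; mL+mR=-240/1189 → advance -1; mR−mL=920/1189 → turn +1·90°
n=7: pose=(-7,-4,N); sL=20/41, sR=4/5; mL=-2/5, mR=114/205; mL+mR=32/205 → advance +1; mR−mL=196/205 → turn +1·90°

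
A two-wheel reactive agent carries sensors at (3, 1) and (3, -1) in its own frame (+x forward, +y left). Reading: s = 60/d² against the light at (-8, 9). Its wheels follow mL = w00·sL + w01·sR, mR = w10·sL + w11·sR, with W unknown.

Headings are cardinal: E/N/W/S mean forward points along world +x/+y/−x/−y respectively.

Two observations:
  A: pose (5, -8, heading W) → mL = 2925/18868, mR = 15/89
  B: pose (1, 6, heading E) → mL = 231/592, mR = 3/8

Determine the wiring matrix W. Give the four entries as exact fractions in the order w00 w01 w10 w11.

1/2 1/2 0 1

obs A: pose=(5,-8,W) → sL=15/106, sR=15/89, mL=2925/18868, mR=15/89
obs B: pose=(1,6,E) → sL=15/37, sR=3/8, mL=231/592, mR=3/8
sensor matrix S = [[15/106, 15/89], [15/37, 3/8]]; det S = -42615/2792464
solve [mL_A; mL_B] = S·[w00; w01] and [mR_A; mR_B] = S·[w10; w11]:
  w00 = 1/2, w01 = 1/2, w10 = 0, w11 = 1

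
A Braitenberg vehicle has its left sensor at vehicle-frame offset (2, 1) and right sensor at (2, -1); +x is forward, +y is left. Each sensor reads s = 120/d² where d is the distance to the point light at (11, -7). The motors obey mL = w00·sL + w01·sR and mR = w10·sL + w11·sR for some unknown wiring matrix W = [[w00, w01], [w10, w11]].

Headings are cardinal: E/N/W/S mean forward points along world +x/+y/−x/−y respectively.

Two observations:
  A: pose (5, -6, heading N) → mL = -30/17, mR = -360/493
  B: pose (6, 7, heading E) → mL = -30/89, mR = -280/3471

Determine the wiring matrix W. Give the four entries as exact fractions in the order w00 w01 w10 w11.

0 -1/2 1/2 -1/2

obs A: pose=(5,-6,N) → sL=60/29, sR=60/17, mL=-30/17, mR=-360/493
obs B: pose=(6,7,E) → sL=20/39, sR=60/89, mL=-30/89, mR=-280/3471
sensor matrix S = [[60/29, 60/17], [20/39, 60/89]]; det S = -236800/570401
solve [mL_A; mL_B] = S·[w00; w01] and [mR_A; mR_B] = S·[w10; w11]:
  w00 = 0, w01 = -1/2, w10 = 1/2, w11 = -1/2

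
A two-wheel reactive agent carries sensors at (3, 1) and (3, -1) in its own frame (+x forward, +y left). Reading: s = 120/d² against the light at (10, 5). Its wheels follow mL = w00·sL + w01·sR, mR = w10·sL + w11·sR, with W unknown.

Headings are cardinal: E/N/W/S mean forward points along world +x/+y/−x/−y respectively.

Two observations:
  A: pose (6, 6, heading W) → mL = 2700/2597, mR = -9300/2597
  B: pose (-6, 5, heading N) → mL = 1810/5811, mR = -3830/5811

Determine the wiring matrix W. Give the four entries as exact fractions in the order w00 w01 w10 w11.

-1/2 1 -1 -1/2

obs A: pose=(6,6,W) → sL=120/49, sR=120/53, mL=2700/2597, mR=-9300/2597
obs B: pose=(-6,5,N) → sL=60/149, sR=20/39, mL=1810/5811, mR=-3830/5811
sensor matrix S = [[120/49, 120/53], [60/149, 20/39]]; det S = 1731200/5030389
solve [mL_A; mL_B] = S·[w00; w01] and [mR_A; mR_B] = S·[w10; w11]:
  w00 = -1/2, w01 = 1, w10 = -1, w11 = -1/2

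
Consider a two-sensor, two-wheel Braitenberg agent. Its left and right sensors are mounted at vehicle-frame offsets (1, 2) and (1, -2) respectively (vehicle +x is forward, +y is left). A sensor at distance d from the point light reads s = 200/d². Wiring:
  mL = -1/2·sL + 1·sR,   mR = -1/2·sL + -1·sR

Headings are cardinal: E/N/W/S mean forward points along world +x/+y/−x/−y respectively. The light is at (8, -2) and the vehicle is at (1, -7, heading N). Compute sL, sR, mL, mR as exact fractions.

200/97 200/41 15300/3977 -23500/3977

left sensor world pos  = (-1, -6); dL² = 97
right sensor world pos = (3, -6); dR² = 41
sL = 200/97 = 200/97
sR = 200/41 = 200/41
mL = -1/2·sL + 1·sR = 15300/3977
mR = -1/2·sL + -1·sR = -23500/3977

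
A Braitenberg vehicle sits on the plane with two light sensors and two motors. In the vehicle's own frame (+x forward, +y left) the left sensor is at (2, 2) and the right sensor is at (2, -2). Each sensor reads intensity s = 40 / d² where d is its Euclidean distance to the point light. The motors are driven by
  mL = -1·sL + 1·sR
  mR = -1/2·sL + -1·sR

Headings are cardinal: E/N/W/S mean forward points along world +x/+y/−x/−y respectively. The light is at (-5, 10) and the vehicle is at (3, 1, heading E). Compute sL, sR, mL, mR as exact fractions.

left sensor world pos  = (5, 3); dL² = 149
right sensor world pos = (5, -1); dR² = 221
sL = 40/149 = 40/149
sR = 40/221 = 40/221
mL = -1·sL + 1·sR = -2880/32929
mR = -1/2·sL + -1·sR = -10380/32929

40/149 40/221 -2880/32929 -10380/32929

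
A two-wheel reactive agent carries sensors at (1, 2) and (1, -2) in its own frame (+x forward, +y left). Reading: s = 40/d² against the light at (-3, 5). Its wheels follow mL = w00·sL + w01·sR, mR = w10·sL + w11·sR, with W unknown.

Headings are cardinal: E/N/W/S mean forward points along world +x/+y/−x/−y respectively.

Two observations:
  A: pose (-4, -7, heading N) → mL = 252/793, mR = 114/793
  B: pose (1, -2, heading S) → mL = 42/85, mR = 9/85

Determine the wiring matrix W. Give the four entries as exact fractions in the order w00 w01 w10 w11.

1/2 1/2 1 -1/2

obs A: pose=(-4,-7,N) → sL=4/13, sR=20/61, mL=252/793, mR=114/793
obs B: pose=(1,-2,S) → sL=2/5, sR=10/17, mL=42/85, mR=9/85
sensor matrix S = [[4/13, 20/61], [2/5, 10/17]]; det S = 672/13481
solve [mL_A; mL_B] = S·[w00; w01] and [mR_A; mR_B] = S·[w10; w11]:
  w00 = 1/2, w01 = 1/2, w10 = 1, w11 = -1/2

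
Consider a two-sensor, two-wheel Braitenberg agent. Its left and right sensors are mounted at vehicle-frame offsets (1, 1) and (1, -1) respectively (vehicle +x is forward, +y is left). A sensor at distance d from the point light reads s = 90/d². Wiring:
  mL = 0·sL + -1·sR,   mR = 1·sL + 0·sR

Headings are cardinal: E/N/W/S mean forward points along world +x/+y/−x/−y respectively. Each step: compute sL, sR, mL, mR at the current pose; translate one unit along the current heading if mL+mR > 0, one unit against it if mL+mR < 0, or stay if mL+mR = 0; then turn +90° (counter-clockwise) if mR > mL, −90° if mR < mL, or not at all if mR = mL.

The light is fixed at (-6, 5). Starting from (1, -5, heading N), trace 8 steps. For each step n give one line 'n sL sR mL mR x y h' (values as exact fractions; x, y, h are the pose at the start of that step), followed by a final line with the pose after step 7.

0 10/13 18/29 -18/29 10/13 1 -5 N
1 45/68 9/10 -9/10 45/68 1 -4 W
2 90/181 90/149 -90/149 90/181 2 -4 S
3 9/13 5/9 -5/9 9/13 2 -3 E
4 90/113 90/149 -90/149 90/113 3 -3 N
5 45/64 9/10 -9/10 45/64 3 -2 W
6 18/37 18/29 -18/29 18/37 4 -2 S
7 45/73 9/17 -9/17 45/73 4 -1 E
final 5 -1 N

n=0: pose=(1,-5,N); sL=10/13, sR=18/29; mL=-18/29, mR=10/13; mL+mR=56/377 → advance +1; mR−mL=524/377 → turn +1·90°
n=1: pose=(1,-4,W); sL=45/68, sR=9/10; mL=-9/10, mR=45/68; mL+mR=-81/340 → advance -1; mR−mL=531/340 → turn +1·90°
n=2: pose=(2,-4,S); sL=90/181, sR=90/149; mL=-90/149, mR=90/181; mL+mR=-2880/26969 → advance -1; mR−mL=29700/26969 → turn +1·90°
n=3: pose=(2,-3,E); sL=9/13, sR=5/9; mL=-5/9, mR=9/13; mL+mR=16/117 → advance +1; mR−mL=146/117 → turn +1·90°
n=4: pose=(3,-3,N); sL=90/113, sR=90/149; mL=-90/149, mR=90/113; mL+mR=3240/16837 → advance +1; mR−mL=23580/16837 → turn +1·90°
n=5: pose=(3,-2,W); sL=45/64, sR=9/10; mL=-9/10, mR=45/64; mL+mR=-63/320 → advance -1; mR−mL=513/320 → turn +1·90°
n=6: pose=(4,-2,S); sL=18/37, sR=18/29; mL=-18/29, mR=18/37; mL+mR=-144/1073 → advance -1; mR−mL=1188/1073 → turn +1·90°
n=7: pose=(4,-1,E); sL=45/73, sR=9/17; mL=-9/17, mR=45/73; mL+mR=108/1241 → advance +1; mR−mL=1422/1241 → turn +1·90°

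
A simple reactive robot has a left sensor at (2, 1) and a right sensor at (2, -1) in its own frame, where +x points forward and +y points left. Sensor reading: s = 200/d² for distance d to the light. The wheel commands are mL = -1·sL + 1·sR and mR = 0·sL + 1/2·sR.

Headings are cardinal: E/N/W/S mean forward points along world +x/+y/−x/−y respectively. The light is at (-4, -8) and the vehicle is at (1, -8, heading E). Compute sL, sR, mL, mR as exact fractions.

4 4 0 2

left sensor world pos  = (3, -7); dL² = 50
right sensor world pos = (3, -9); dR² = 50
sL = 200/50 = 4
sR = 200/50 = 4
mL = -1·sL + 1·sR = 0
mR = 0·sL + 1/2·sR = 2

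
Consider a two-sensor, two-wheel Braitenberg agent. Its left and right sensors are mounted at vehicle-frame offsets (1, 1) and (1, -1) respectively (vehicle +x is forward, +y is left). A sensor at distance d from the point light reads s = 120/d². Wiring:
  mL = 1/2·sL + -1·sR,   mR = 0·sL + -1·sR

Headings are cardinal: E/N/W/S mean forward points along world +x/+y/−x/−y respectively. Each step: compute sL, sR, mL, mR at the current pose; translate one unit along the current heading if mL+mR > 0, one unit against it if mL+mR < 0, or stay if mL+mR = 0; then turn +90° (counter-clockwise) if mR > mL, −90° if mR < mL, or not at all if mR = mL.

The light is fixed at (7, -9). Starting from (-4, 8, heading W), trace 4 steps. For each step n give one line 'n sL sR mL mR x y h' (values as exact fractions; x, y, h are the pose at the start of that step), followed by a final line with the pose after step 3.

n=0: pose=(-4,8,W); sL=3/10, sR=10/39; mL=-83/780, mR=-10/39; mL+mR=-283/780 → advance -1; mR−mL=-3/20 → turn -1·90°
n=1: pose=(-3,8,N); sL=24/89, sR=8/27; mL=-388/2403, mR=-8/27; mL+mR=-1100/2403 → advance -1; mR−mL=-12/89 → turn -1·90°
n=2: pose=(-3,7,E); sL=12/37, sR=20/51; mL=-434/1887, mR=-20/51; mL+mR=-1174/1887 → advance -1; mR−mL=-6/37 → turn -1·90°
n=3: pose=(-4,7,S); sL=24/65, sR=40/123; mL=-1124/7995, mR=-40/123; mL+mR=-3724/7995 → advance -1; mR−mL=-12/65 → turn -1·90°

0 3/10 10/39 -83/780 -10/39 -4 8 W
1 24/89 8/27 -388/2403 -8/27 -3 8 N
2 12/37 20/51 -434/1887 -20/51 -3 7 E
3 24/65 40/123 -1124/7995 -40/123 -4 7 S
final -4 8 W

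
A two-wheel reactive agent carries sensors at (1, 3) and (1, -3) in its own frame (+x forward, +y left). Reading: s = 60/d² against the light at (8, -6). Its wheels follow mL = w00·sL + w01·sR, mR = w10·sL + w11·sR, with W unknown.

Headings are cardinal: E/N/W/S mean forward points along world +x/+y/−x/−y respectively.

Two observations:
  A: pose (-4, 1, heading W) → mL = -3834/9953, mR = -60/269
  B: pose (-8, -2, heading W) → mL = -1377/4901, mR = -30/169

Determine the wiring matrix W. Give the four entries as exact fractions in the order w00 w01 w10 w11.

obs A: pose=(-4,1,W) → sL=12/37, sR=60/269, mL=-3834/9953, mR=-60/269
obs B: pose=(-8,-2,W) → sL=6/29, sR=30/169, mL=-1377/4901, mR=-30/169
sensor matrix S = [[12/37, 60/269], [6/29, 30/169]]; det S = 557280/48779653
solve [mL_A; mL_B] = S·[w00; w01] and [mR_A; mR_B] = S·[w10; w11]:
  w00 = -1/2, w01 = -1, w10 = 0, w11 = -1

-1/2 -1 0 -1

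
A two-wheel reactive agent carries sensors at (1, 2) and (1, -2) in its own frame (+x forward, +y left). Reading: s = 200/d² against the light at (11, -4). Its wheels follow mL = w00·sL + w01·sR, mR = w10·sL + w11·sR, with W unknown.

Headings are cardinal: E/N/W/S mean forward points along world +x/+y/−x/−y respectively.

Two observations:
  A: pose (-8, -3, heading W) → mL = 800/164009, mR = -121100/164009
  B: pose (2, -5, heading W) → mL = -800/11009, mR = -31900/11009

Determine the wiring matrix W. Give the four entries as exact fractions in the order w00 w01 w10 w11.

1/2 -1/2 -1/2 -1

obs A: pose=(-8,-3,W) → sL=200/401, sR=200/409, mL=800/164009, mR=-121100/164009
obs B: pose=(2,-5,W) → sL=200/109, sR=200/101, mL=-800/11009, mR=-31900/11009
sensor matrix S = [[200/401, 200/409], [200/109, 200/101]]; det S = 163200000/1805575081
solve [mL_A; mL_B] = S·[w00; w01] and [mR_A; mR_B] = S·[w10; w11]:
  w00 = 1/2, w01 = -1/2, w10 = -1/2, w11 = -1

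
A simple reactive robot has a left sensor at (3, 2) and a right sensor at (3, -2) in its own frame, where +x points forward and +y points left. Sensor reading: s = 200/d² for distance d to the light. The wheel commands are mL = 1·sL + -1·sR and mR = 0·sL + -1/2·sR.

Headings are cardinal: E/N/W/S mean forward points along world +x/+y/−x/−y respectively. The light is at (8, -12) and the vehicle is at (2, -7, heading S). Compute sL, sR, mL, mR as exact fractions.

10 50/17 120/17 -25/17

left sensor world pos  = (4, -10); dL² = 20
right sensor world pos = (0, -10); dR² = 68
sL = 200/20 = 10
sR = 200/68 = 50/17
mL = 1·sL + -1·sR = 120/17
mR = 0·sL + -1/2·sR = -25/17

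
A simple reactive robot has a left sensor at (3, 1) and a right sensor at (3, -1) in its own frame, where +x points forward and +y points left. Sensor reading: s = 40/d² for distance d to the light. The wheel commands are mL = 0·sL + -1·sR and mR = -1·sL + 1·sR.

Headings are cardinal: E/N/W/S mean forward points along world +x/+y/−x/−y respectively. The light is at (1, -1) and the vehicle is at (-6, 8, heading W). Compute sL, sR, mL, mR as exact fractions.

10/41 1/5 -1/5 -9/205

left sensor world pos  = (-9, 7); dL² = 164
right sensor world pos = (-9, 9); dR² = 200
sL = 40/164 = 10/41
sR = 40/200 = 1/5
mL = 0·sL + -1·sR = -1/5
mR = -1·sL + 1·sR = -9/205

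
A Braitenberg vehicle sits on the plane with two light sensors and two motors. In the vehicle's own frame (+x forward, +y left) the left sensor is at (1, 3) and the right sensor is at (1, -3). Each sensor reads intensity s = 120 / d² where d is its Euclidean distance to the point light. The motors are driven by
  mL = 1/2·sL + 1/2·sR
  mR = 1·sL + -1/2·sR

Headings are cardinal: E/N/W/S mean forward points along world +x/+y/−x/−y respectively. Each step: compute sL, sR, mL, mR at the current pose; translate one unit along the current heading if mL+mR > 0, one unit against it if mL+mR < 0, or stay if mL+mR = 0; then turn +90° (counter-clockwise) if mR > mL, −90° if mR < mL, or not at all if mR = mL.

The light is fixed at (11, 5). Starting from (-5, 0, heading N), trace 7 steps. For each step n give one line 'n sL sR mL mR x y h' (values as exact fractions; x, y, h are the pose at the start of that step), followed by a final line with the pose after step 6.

0 120/377 24/37 6744/13949 -84/13949 -5 0 N
1 60/113 60/137 7500/15481 4830/15481 -5 1 E
2 120/169 120/349 31080/58981 31740/58981 -4 1 S
3 3/5 6/13 69/130 24/65 -4 0 E
4 120/157 24/65 5784/10205 5916/10205 -3 0 S
5 60/89 12/25 1284/2225 966/2225 -3 -1 E
6 120/149 24/61 5448/9089 5532/9089 -2 -1 S
final -2 -2 E

n=0: pose=(-5,0,N); sL=120/377, sR=24/37; mL=6744/13949, mR=-84/13949; mL+mR=180/377 → advance +1; mR−mL=-6828/13949 → turn -1·90°
n=1: pose=(-5,1,E); sL=60/113, sR=60/137; mL=7500/15481, mR=4830/15481; mL+mR=90/113 → advance +1; mR−mL=-2670/15481 → turn -1·90°
n=2: pose=(-4,1,S); sL=120/169, sR=120/349; mL=31080/58981, mR=31740/58981; mL+mR=180/169 → advance +1; mR−mL=660/58981 → turn +1·90°
n=3: pose=(-4,0,E); sL=3/5, sR=6/13; mL=69/130, mR=24/65; mL+mR=9/10 → advance +1; mR−mL=-21/130 → turn -1·90°
n=4: pose=(-3,0,S); sL=120/157, sR=24/65; mL=5784/10205, mR=5916/10205; mL+mR=180/157 → advance +1; mR−mL=132/10205 → turn +1·90°
n=5: pose=(-3,-1,E); sL=60/89, sR=12/25; mL=1284/2225, mR=966/2225; mL+mR=90/89 → advance +1; mR−mL=-318/2225 → turn -1·90°
n=6: pose=(-2,-1,S); sL=120/149, sR=24/61; mL=5448/9089, mR=5532/9089; mL+mR=180/149 → advance +1; mR−mL=84/9089 → turn +1·90°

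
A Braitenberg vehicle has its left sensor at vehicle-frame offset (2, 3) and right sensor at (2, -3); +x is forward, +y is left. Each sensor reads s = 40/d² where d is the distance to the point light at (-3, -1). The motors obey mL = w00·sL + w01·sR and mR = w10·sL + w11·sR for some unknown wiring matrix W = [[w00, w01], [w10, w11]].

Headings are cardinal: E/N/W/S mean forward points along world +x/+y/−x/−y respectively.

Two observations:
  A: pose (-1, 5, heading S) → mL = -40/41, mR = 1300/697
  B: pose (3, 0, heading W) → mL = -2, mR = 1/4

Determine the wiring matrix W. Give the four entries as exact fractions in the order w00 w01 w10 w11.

obs A: pose=(-1,5,S) → sL=40/41, sR=40/17, mL=-40/41, mR=1300/697
obs B: pose=(3,0,W) → sL=2, sR=5/4, mL=-2, mR=1/4
sensor matrix S = [[40/41, 40/17], [2, 5/4]]; det S = -2430/697
solve [mL_A; mL_B] = S·[w00; w01] and [mR_A; mR_B] = S·[w10; w11]:
  w00 = -1, w01 = 0, w10 = -1/2, w11 = 1

-1 0 -1/2 1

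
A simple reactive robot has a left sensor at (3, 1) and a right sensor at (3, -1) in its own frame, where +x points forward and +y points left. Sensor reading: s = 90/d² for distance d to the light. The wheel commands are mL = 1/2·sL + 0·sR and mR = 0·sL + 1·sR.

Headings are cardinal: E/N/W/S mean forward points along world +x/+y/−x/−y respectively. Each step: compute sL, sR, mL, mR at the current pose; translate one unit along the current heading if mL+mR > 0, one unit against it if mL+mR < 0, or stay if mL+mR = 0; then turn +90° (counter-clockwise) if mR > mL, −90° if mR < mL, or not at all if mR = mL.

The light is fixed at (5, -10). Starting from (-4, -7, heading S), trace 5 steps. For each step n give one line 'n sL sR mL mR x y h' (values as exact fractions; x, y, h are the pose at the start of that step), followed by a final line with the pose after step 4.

0 45/32 9/10 45/64 9/10 -4 -7 S
1 2 90/37 1 90/37 -4 -8 E
2 45/53 45/37 45/106 45/37 -3 -8 N
3 18/25 90/137 9/25 90/137 -3 -7 W
4 45/32 9/10 45/64 9/10 -4 -7 S
final -4 -8 E

n=0: pose=(-4,-7,S); sL=45/32, sR=9/10; mL=45/64, mR=9/10; mL+mR=513/320 → advance +1; mR−mL=63/320 → turn +1·90°
n=1: pose=(-4,-8,E); sL=2, sR=90/37; mL=1, mR=90/37; mL+mR=127/37 → advance +1; mR−mL=53/37 → turn +1·90°
n=2: pose=(-3,-8,N); sL=45/53, sR=45/37; mL=45/106, mR=45/37; mL+mR=6435/3922 → advance +1; mR−mL=3105/3922 → turn +1·90°
n=3: pose=(-3,-7,W); sL=18/25, sR=90/137; mL=9/25, mR=90/137; mL+mR=3483/3425 → advance +1; mR−mL=1017/3425 → turn +1·90°
n=4: pose=(-4,-7,S); sL=45/32, sR=9/10; mL=45/64, mR=9/10; mL+mR=513/320 → advance +1; mR−mL=63/320 → turn +1·90°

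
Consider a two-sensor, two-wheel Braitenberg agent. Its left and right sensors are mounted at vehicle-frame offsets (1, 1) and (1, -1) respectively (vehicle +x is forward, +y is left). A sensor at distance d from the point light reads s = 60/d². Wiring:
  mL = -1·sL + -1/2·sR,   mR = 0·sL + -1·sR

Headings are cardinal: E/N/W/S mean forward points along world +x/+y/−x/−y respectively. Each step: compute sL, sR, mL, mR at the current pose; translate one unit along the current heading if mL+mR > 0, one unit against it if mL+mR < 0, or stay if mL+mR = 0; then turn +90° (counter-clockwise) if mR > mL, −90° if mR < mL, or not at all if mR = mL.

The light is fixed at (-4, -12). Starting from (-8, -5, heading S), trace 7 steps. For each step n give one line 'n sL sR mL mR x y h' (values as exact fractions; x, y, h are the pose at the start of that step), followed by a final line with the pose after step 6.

0 4/3 60/61 -334/183 -60/61 -8 -5 S
1 2/3 30/29 -103/87 -30/29 -8 -4 E
2 20/39 60/97 -3110/3783 -60/97 -9 -4 N
3 5/6 3/5 -17/15 -3/5 -9 -5 W
4 4/3 60/61 -334/183 -60/61 -8 -5 S
5 2/3 30/29 -103/87 -30/29 -8 -4 E
6 20/39 60/97 -3110/3783 -60/97 -9 -4 N
final -9 -5 W

n=0: pose=(-8,-5,S); sL=4/3, sR=60/61; mL=-334/183, mR=-60/61; mL+mR=-514/183 → advance -1; mR−mL=154/183 → turn +1·90°
n=1: pose=(-8,-4,E); sL=2/3, sR=30/29; mL=-103/87, mR=-30/29; mL+mR=-193/87 → advance -1; mR−mL=13/87 → turn +1·90°
n=2: pose=(-9,-4,N); sL=20/39, sR=60/97; mL=-3110/3783, mR=-60/97; mL+mR=-5450/3783 → advance -1; mR−mL=770/3783 → turn +1·90°
n=3: pose=(-9,-5,W); sL=5/6, sR=3/5; mL=-17/15, mR=-3/5; mL+mR=-26/15 → advance -1; mR−mL=8/15 → turn +1·90°
n=4: pose=(-8,-5,S); sL=4/3, sR=60/61; mL=-334/183, mR=-60/61; mL+mR=-514/183 → advance -1; mR−mL=154/183 → turn +1·90°
n=5: pose=(-8,-4,E); sL=2/3, sR=30/29; mL=-103/87, mR=-30/29; mL+mR=-193/87 → advance -1; mR−mL=13/87 → turn +1·90°
n=6: pose=(-9,-4,N); sL=20/39, sR=60/97; mL=-3110/3783, mR=-60/97; mL+mR=-5450/3783 → advance -1; mR−mL=770/3783 → turn +1·90°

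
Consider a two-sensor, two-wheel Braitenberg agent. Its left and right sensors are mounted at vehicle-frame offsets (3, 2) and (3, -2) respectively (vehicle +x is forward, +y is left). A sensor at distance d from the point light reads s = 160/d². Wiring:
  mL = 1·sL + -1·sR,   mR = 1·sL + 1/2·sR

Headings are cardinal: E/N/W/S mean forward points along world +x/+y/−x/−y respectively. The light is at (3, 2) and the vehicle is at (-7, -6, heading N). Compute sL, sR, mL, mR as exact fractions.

left sensor world pos  = (-9, -3); dL² = 169
right sensor world pos = (-5, -3); dR² = 89
sL = 160/169 = 160/169
sR = 160/89 = 160/89
mL = 1·sL + -1·sR = -12800/15041
mR = 1·sL + 1/2·sR = 27760/15041

160/169 160/89 -12800/15041 27760/15041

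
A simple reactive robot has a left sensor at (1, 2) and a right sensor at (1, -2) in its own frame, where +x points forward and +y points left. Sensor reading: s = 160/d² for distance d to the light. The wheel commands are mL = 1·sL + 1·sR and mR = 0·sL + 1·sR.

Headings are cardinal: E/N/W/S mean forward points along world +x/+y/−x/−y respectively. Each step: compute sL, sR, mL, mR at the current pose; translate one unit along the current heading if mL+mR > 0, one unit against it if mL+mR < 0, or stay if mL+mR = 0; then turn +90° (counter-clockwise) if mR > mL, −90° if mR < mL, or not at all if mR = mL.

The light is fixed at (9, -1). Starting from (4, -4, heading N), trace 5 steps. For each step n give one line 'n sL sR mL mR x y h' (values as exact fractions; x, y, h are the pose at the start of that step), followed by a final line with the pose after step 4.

n=0: pose=(4,-4,N); sL=160/53, sR=160/13; mL=10560/689, mR=160/13; mL+mR=19040/689 → advance +1; mR−mL=-160/53 → turn -1·90°
n=1: pose=(4,-3,E); sL=10, sR=5; mL=15, mR=5; mL+mR=20 → advance +1; mR−mL=-10 → turn -1·90°
n=2: pose=(5,-3,S); sL=160/13, sR=32/9; mL=1856/117, mR=32/9; mL+mR=2272/117 → advance +1; mR−mL=-160/13 → turn -1·90°
n=3: pose=(5,-4,W); sL=16/5, sR=80/13; mL=608/65, mR=80/13; mL+mR=1008/65 → advance +1; mR−mL=-16/5 → turn -1·90°
n=4: pose=(4,-4,N); sL=160/53, sR=160/13; mL=10560/689, mR=160/13; mL+mR=19040/689 → advance +1; mR−mL=-160/53 → turn -1·90°

0 160/53 160/13 10560/689 160/13 4 -4 N
1 10 5 15 5 4 -3 E
2 160/13 32/9 1856/117 32/9 5 -3 S
3 16/5 80/13 608/65 80/13 5 -4 W
4 160/53 160/13 10560/689 160/13 4 -4 N
final 4 -3 E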